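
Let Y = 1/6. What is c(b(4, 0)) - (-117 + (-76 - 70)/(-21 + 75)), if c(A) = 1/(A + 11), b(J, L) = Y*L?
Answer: 35579/297 ≈ 119.79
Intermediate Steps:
Y = ⅙ ≈ 0.16667
b(J, L) = L/6
c(A) = 1/(11 + A)
c(b(4, 0)) - (-117 + (-76 - 70)/(-21 + 75)) = 1/(11 + (⅙)*0) - (-117 + (-76 - 70)/(-21 + 75)) = 1/(11 + 0) - (-117 - 146/54) = 1/11 - (-117 - 146*1/54) = 1/11 - (-117 - 73/27) = 1/11 - 1*(-3232/27) = 1/11 + 3232/27 = 35579/297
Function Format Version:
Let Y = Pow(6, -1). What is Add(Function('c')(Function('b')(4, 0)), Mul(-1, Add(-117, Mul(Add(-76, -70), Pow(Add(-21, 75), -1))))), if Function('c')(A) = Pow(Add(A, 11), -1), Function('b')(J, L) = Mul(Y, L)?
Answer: Rational(35579, 297) ≈ 119.79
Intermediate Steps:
Y = Rational(1, 6) ≈ 0.16667
Function('b')(J, L) = Mul(Rational(1, 6), L)
Function('c')(A) = Pow(Add(11, A), -1)
Add(Function('c')(Function('b')(4, 0)), Mul(-1, Add(-117, Mul(Add(-76, -70), Pow(Add(-21, 75), -1))))) = Add(Pow(Add(11, Mul(Rational(1, 6), 0)), -1), Mul(-1, Add(-117, Mul(Add(-76, -70), Pow(Add(-21, 75), -1))))) = Add(Pow(Add(11, 0), -1), Mul(-1, Add(-117, Mul(-146, Pow(54, -1))))) = Add(Pow(11, -1), Mul(-1, Add(-117, Mul(-146, Rational(1, 54))))) = Add(Rational(1, 11), Mul(-1, Add(-117, Rational(-73, 27)))) = Add(Rational(1, 11), Mul(-1, Rational(-3232, 27))) = Add(Rational(1, 11), Rational(3232, 27)) = Rational(35579, 297)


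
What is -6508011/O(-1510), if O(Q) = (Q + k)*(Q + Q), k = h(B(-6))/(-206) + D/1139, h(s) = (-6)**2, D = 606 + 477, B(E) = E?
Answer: -763500326487/534714021460 ≈ -1.4279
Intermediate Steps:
D = 1083
h(s) = 36
k = 91047/117317 (k = 36/(-206) + 1083/1139 = 36*(-1/206) + 1083*(1/1139) = -18/103 + 1083/1139 = 91047/117317 ≈ 0.77608)
O(Q) = 2*Q*(91047/117317 + Q) (O(Q) = (Q + 91047/117317)*(Q + Q) = (91047/117317 + Q)*(2*Q) = 2*Q*(91047/117317 + Q))
-6508011/O(-1510) = -6508011*(-117317/(3020*(91047 + 117317*(-1510)))) = -6508011*(-117317/(3020*(91047 - 177148670))) = -6508011/((2/117317)*(-1510)*(-177057623)) = -6508011/534714021460/117317 = -6508011*117317/534714021460 = -763500326487/534714021460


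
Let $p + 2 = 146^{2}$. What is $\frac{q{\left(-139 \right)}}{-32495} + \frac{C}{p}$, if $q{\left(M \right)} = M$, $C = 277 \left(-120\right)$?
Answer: $- \frac{538585577}{346299215} \approx -1.5553$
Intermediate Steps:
$C = -33240$
$p = 21314$ ($p = -2 + 146^{2} = -2 + 21316 = 21314$)
$\frac{q{\left(-139 \right)}}{-32495} + \frac{C}{p} = - \frac{139}{-32495} - \frac{33240}{21314} = \left(-139\right) \left(- \frac{1}{32495}\right) - \frac{16620}{10657} = \frac{139}{32495} - \frac{16620}{10657} = - \frac{538585577}{346299215}$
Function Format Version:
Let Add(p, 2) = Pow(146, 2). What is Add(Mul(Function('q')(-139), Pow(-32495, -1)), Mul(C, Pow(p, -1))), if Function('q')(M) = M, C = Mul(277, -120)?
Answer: Rational(-538585577, 346299215) ≈ -1.5553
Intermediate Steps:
C = -33240
p = 21314 (p = Add(-2, Pow(146, 2)) = Add(-2, 21316) = 21314)
Add(Mul(Function('q')(-139), Pow(-32495, -1)), Mul(C, Pow(p, -1))) = Add(Mul(-139, Pow(-32495, -1)), Mul(-33240, Pow(21314, -1))) = Add(Mul(-139, Rational(-1, 32495)), Mul(-33240, Rational(1, 21314))) = Add(Rational(139, 32495), Rational(-16620, 10657)) = Rational(-538585577, 346299215)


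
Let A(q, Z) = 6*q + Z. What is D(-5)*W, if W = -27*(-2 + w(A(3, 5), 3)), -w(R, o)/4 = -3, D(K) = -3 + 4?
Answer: -270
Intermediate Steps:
D(K) = 1
A(q, Z) = Z + 6*q
w(R, o) = 12 (w(R, o) = -4*(-3) = 12)
W = -270 (W = -27*(-2 + 12) = -27*10 = -270)
D(-5)*W = 1*(-270) = -270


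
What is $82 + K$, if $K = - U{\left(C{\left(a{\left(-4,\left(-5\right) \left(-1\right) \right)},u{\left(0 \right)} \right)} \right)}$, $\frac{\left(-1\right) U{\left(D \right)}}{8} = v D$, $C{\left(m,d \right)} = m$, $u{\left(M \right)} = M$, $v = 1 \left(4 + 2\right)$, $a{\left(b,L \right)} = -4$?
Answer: $-110$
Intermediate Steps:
$v = 6$ ($v = 1 \cdot 6 = 6$)
$U{\left(D \right)} = - 48 D$ ($U{\left(D \right)} = - 8 \cdot 6 D = - 48 D$)
$K = -192$ ($K = - \left(-48\right) \left(-4\right) = \left(-1\right) 192 = -192$)
$82 + K = 82 - 192 = -110$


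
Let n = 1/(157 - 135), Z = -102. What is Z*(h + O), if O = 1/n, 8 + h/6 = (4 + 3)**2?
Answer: -27336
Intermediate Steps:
h = 246 (h = -48 + 6*(4 + 3)**2 = -48 + 6*7**2 = -48 + 6*49 = -48 + 294 = 246)
n = 1/22 ≈ 0.045455
O = 22 (O = 1/(1/22) = 22)
Z*(h + O) = -102*(246 + 22) = -102*268 = -27336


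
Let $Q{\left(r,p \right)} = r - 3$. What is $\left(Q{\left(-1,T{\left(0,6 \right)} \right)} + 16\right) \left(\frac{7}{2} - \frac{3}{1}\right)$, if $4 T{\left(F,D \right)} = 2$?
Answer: $6$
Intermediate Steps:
$T{\left(F,D \right)} = \frac{1}{2}$ ($T{\left(F,D \right)} = \frac{1}{4} \cdot 2 = \frac{1}{2}$)
$Q{\left(r,p \right)} = -3 + r$
$\left(Q{\left(-1,T{\left(0,6 \right)} \right)} + 16\right) \left(\frac{7}{2} - \frac{3}{1}\right) = \left(\left(-3 - 1\right) + 16\right) \left(\frac{7}{2} - \frac{3}{1}\right) = \left(-4 + 16\right) \left(7 \cdot \frac{1}{2} - 3\right) = 12 \left(\frac{7}{2} - 3\right) = 12 \cdot \frac{1}{2} = 6$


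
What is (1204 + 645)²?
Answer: 3418801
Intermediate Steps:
(1204 + 645)² = 1849² = 3418801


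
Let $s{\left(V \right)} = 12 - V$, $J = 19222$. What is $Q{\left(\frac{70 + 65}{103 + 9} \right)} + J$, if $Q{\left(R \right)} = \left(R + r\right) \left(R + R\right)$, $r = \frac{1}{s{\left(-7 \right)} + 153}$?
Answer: $\frac{5184883967}{269696} \approx 19225.0$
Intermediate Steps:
$r = \frac{1}{172}$ ($r = \frac{1}{\left(12 - -7\right) + 153} = \frac{1}{\left(12 + 7\right) + 153} = \frac{1}{19 + 153} = \frac{1}{172} \approx 0.005814$)
$Q{\left(R \right)} = 2 R \left(\frac{1}{172} + R\right)$ ($Q{\left(R \right)} = \left(R + \frac{1}{172}\right) \left(R + R\right) = \left(\frac{1}{172} + R\right) 2 R = 2 R \left(\frac{1}{172} + R\right)$)
$Q{\left(\frac{70 + 65}{103 + 9} \right)} + J = \frac{\frac{70 + 65}{103 + 9} \left(1 + 172 \frac{70 + 65}{103 + 9}\right)}{86} + 19222 = \frac{\frac{135}{112} \left(1 + 172 \cdot \frac{135}{112}\right)}{86} + 19222 = \frac{135 \cdot \frac{1}{112} \left(1 + 172 \cdot 135 \cdot \frac{1}{112}\right)}{86} + 19222 = \frac{1}{86} \cdot \frac{135}{112} \left(1 + 172 \cdot \frac{135}{112}\right) + 19222 = \frac{1}{86} \cdot \frac{135}{112} \left(1 + \frac{5805}{28}\right) + 19222 = \frac{1}{86} \cdot \frac{135}{112} \cdot \frac{5833}{28} + 19222 = \frac{787455}{269696} + 19222 = \frac{5184883967}{269696}$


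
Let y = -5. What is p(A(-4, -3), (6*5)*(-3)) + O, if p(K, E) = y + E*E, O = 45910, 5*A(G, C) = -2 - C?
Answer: 54005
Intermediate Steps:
A(G, C) = -⅖ - C/5 (A(G, C) = (-2 - C)/5 = -⅖ - C/5)
p(K, E) = -5 + E² (p(K, E) = -5 + E*E = -5 + E²)
p(A(-4, -3), (6*5)*(-3)) + O = (-5 + ((6*5)*(-3))²) + 45910 = (-5 + (30*(-3))²) + 45910 = (-5 + (-90)²) + 45910 = (-5 + 8100) + 45910 = 8095 + 45910 = 54005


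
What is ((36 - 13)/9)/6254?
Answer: 23/56286 ≈ 0.00040863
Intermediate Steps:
((36 - 13)/9)/6254 = ((⅑)*23)*(1/6254) = (23/9)*(1/6254) = 23/56286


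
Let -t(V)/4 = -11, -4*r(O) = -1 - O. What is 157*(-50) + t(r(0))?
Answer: -7806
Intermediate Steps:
r(O) = ¼ + O/4 (r(O) = -(-1 - O)/4 = ¼ + O/4)
t(V) = 44 (t(V) = -4*(-11) = 44)
157*(-50) + t(r(0)) = 157*(-50) + 44 = -7850 + 44 = -7806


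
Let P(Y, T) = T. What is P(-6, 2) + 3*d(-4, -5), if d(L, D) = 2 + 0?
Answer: 8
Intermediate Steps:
d(L, D) = 2
P(-6, 2) + 3*d(-4, -5) = 2 + 3*2 = 2 + 6 = 8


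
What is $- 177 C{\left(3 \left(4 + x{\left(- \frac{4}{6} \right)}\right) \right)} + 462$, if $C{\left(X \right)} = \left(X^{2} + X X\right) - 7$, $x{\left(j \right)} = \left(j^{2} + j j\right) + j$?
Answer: $- \frac{165289}{3} \approx -55096.0$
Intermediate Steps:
$x{\left(j \right)} = j + 2 j^{2}$ ($x{\left(j \right)} = \left(j^{2} + j^{2}\right) + j = 2 j^{2} + j = j + 2 j^{2}$)
$C{\left(X \right)} = -7 + 2 X^{2}$ ($C{\left(X \right)} = \left(X^{2} + X^{2}\right) - 7 = 2 X^{2} - 7 = -7 + 2 X^{2}$)
$- 177 C{\left(3 \left(4 + x{\left(- \frac{4}{6} \right)}\right) \right)} + 462 = - 177 \left(-7 + 2 \left(3 \left(4 + - \frac{4}{6} \left(1 + 2 \left(- \frac{4}{6}\right)\right)\right)\right)^{2}\right) + 462 = - 177 \left(-7 + 2 \left(3 \left(4 + \left(-4\right) \frac{1}{6} \left(1 + 2 \left(\left(-4\right) \frac{1}{6}\right)\right)\right)\right)^{2}\right) + 462 = - 177 \left(-7 + 2 \left(3 \left(4 - \frac{2 \left(1 + 2 \left(- \frac{2}{3}\right)\right)}{3}\right)\right)^{2}\right) + 462 = - 177 \left(-7 + 2 \left(3 \left(4 - \frac{2 \left(1 - \frac{4}{3}\right)}{3}\right)\right)^{2}\right) + 462 = - 177 \left(-7 + 2 \left(3 \left(4 - - \frac{2}{9}\right)\right)^{2}\right) + 462 = - 177 \left(-7 + 2 \left(3 \left(4 + \frac{2}{9}\right)\right)^{2}\right) + 462 = - 177 \left(-7 + 2 \left(3 \cdot \frac{38}{9}\right)^{2}\right) + 462 = - 177 \left(-7 + 2 \left(\frac{38}{3}\right)^{2}\right) + 462 = - 177 \left(-7 + 2 \cdot \frac{1444}{9}\right) + 462 = - 177 \left(-7 + \frac{2888}{9}\right) + 462 = \left(-177\right) \frac{2825}{9} + 462 = - \frac{166675}{3} + 462 = - \frac{165289}{3}$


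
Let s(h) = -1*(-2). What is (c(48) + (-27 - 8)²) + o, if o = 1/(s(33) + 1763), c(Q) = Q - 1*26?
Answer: 2200956/1765 ≈ 1247.0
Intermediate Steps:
c(Q) = -26 + Q (c(Q) = Q - 26 = -26 + Q)
s(h) = 2
o = 1/1765 (o = 1/(2 + 1763) = 1/1765 ≈ 0.00056657)
(c(48) + (-27 - 8)²) + o = ((-26 + 48) + (-27 - 8)²) + 1/1765 = (22 + (-35)²) + 1/1765 = (22 + 1225) + 1/1765 = 1247 + 1/1765 = 2200956/1765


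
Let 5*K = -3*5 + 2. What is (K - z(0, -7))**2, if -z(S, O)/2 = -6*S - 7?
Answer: 6889/25 ≈ 275.56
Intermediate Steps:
K = -13/5 (K = (-3*5 + 2)/5 = (-15 + 2)/5 = (1/5)*(-13) = -13/5 ≈ -2.6000)
z(S, O) = 14 + 12*S (z(S, O) = -2*(-6*S - 7) = -2*(-7 - 6*S) = 14 + 12*S)
(K - z(0, -7))**2 = (-13/5 - (14 + 12*0))**2 = (-13/5 - (14 + 0))**2 = (-13/5 - 1*14)**2 = (-13/5 - 14)**2 = (-83/5)**2 = 6889/25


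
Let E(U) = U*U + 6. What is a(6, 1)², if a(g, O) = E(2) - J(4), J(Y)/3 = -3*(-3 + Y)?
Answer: 361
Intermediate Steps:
E(U) = 6 + U² (E(U) = U² + 6 = 6 + U²)
J(Y) = 27 - 9*Y (J(Y) = 3*(-3*(-3 + Y)) = 3*(9 - 3*Y) = 27 - 9*Y)
a(g, O) = 19 (a(g, O) = (6 + 2²) - (27 - 9*4) = (6 + 4) - (27 - 36) = 10 - 1*(-9) = 10 + 9 = 19)
a(6, 1)² = 19² = 361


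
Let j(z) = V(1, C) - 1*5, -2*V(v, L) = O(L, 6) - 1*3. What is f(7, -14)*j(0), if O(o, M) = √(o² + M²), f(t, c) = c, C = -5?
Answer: 49 + 7*√61 ≈ 103.67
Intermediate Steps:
O(o, M) = √(M² + o²)
V(v, L) = 3/2 - √(36 + L²)/2 (V(v, L) = -(√(6² + L²) - 1*3)/2 = -(√(36 + L²) - 3)/2 = -(-3 + √(36 + L²))/2 = 3/2 - √(36 + L²)/2)
j(z) = -7/2 - √61/2 (j(z) = (3/2 - √(36 + (-5)²)/2) - 1*5 = (3/2 - √(36 + 25)/2) - 5 = (3/2 - √61/2) - 5 = -7/2 - √61/2)
f(7, -14)*j(0) = -14*(-7/2 - √61/2) = 49 + 7*√61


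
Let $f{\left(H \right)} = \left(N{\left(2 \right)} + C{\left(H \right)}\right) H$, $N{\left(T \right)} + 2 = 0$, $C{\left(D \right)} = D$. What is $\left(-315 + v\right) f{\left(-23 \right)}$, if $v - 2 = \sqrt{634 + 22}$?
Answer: $-179975 + 2300 \sqrt{41} \approx -1.6525 \cdot 10^{5}$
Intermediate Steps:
$v = 2 + 4 \sqrt{41}$ ($v = 2 + \sqrt{634 + 22} = 2 + \sqrt{656} = 2 + 4 \sqrt{41} \approx 27.612$)
$N{\left(T \right)} = -2$ ($N{\left(T \right)} = -2 + 0 = -2$)
$f{\left(H \right)} = H \left(-2 + H\right)$ ($f{\left(H \right)} = \left(-2 + H\right) H = H \left(-2 + H\right)$)
$\left(-315 + v\right) f{\left(-23 \right)} = \left(-315 + \left(2 + 4 \sqrt{41}\right)\right) \left(- 23 \left(-2 - 23\right)\right) = \left(-313 + 4 \sqrt{41}\right) \left(\left(-23\right) \left(-25\right)\right) = \left(-313 + 4 \sqrt{41}\right) 575 = -179975 + 2300 \sqrt{41}$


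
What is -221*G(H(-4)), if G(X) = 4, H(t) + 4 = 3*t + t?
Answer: -884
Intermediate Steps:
H(t) = -4 + 4*t (H(t) = -4 + (3*t + t) = -4 + 4*t)
-221*G(H(-4)) = -221*4 = -884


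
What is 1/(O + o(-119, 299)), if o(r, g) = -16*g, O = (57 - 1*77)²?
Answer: -1/4384 ≈ -0.00022810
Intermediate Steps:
O = 400 (O = (57 - 77)² = (-20)² = 400)
1/(O + o(-119, 299)) = 1/(400 - 16*299) = 1/(400 - 4784) = 1/(-4384) = -1/4384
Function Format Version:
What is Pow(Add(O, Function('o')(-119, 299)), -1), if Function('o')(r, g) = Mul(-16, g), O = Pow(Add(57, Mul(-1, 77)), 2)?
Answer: Rational(-1, 4384) ≈ -0.00022810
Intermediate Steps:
O = 400 (O = Pow(Add(57, -77), 2) = Pow(-20, 2) = 400)
Pow(Add(O, Function('o')(-119, 299)), -1) = Pow(Add(400, Mul(-16, 299)), -1) = Pow(Add(400, -4784), -1) = Pow(-4384, -1) = Rational(-1, 4384)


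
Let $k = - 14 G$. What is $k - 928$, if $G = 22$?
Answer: $-1236$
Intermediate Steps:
$k = -308$ ($k = \left(-14\right) 22 = -308$)
$k - 928 = -308 - 928 = -1236$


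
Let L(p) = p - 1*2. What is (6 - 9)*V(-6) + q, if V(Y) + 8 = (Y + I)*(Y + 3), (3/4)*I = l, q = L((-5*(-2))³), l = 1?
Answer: 980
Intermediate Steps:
L(p) = -2 + p (L(p) = p - 2 = -2 + p)
q = 998 (q = -2 + (-5*(-2))³ = -2 + 10³ = -2 + 1000 = 998)
I = 4/3 (I = (4/3)*1 = 4/3 ≈ 1.3333)
V(Y) = -8 + (3 + Y)*(4/3 + Y) (V(Y) = -8 + (Y + 4/3)*(Y + 3) = -8 + (4/3 + Y)*(3 + Y) = -8 + (3 + Y)*(4/3 + Y))
(6 - 9)*V(-6) + q = (6 - 9)*(-4 + (-6)² + (13/3)*(-6)) + 998 = -3*(-4 + 36 - 26) + 998 = -3*6 + 998 = -18 + 998 = 980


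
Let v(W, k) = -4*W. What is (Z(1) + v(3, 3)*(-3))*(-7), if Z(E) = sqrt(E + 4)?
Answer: -252 - 7*sqrt(5) ≈ -267.65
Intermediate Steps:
Z(E) = sqrt(4 + E)
(Z(1) + v(3, 3)*(-3))*(-7) = (sqrt(4 + 1) - 4*3*(-3))*(-7) = (sqrt(5) - 12*(-3))*(-7) = (sqrt(5) + 36)*(-7) = (36 + sqrt(5))*(-7) = -252 - 7*sqrt(5)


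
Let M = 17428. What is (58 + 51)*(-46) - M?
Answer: -22442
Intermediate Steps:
(58 + 51)*(-46) - M = (58 + 51)*(-46) - 1*17428 = 109*(-46) - 17428 = -5014 - 17428 = -22442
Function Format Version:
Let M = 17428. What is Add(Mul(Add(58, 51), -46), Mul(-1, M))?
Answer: -22442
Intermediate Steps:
Add(Mul(Add(58, 51), -46), Mul(-1, M)) = Add(Mul(Add(58, 51), -46), Mul(-1, 17428)) = Add(Mul(109, -46), -17428) = Add(-5014, -17428) = -22442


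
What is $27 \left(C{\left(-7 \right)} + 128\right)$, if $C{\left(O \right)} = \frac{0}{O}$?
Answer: $3456$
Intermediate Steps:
$C{\left(O \right)} = 0$
$27 \left(C{\left(-7 \right)} + 128\right) = 27 \left(0 + 128\right) = 27 \cdot 128 = 3456$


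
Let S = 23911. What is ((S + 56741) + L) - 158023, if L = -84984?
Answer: -162355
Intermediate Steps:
((S + 56741) + L) - 158023 = ((23911 + 56741) - 84984) - 158023 = (80652 - 84984) - 158023 = -4332 - 158023 = -162355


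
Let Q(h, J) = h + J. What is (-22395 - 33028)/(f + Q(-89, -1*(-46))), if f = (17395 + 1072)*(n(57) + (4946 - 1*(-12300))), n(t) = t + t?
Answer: -55423/320587077 ≈ -0.00017288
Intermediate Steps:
n(t) = 2*t
f = 320587120 (f = (17395 + 1072)*(2*57 + (4946 - 1*(-12300))) = 18467*(114 + (4946 + 12300)) = 18467*(114 + 17246) = 18467*17360 = 320587120)
Q(h, J) = J + h
(-22395 - 33028)/(f + Q(-89, -1*(-46))) = (-22395 - 33028)/(320587120 + (-1*(-46) - 89)) = -55423/(320587120 + (46 - 89)) = -55423/(320587120 - 43) = -55423/320587077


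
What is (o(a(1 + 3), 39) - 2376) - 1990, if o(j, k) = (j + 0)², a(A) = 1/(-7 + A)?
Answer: -39293/9 ≈ -4365.9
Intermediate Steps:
o(j, k) = j²
(o(a(1 + 3), 39) - 2376) - 1990 = ((1/(-7 + (1 + 3)))² - 2376) - 1990 = ((1/(-7 + 4))² - 2376) - 1990 = ((1/(-3))² - 2376) - 1990 = ((-⅓)² - 2376) - 1990 = (⅑ - 2376) - 1990 = -21383/9 - 1990 = -39293/9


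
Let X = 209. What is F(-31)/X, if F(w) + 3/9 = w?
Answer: -94/627 ≈ -0.14992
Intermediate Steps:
F(w) = -1/3 + w
F(-31)/X = (-1/3 - 31)/209 = -94/3*1/209 = -94/627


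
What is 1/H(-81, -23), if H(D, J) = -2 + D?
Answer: -1/83 ≈ -0.012048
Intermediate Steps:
1/H(-81, -23) = 1/(-2 - 81) = 1/(-83) = -1/83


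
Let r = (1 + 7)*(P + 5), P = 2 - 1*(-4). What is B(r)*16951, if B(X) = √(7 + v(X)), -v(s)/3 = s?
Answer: 16951*I*√257 ≈ 2.7175e+5*I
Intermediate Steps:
v(s) = -3*s
P = 6 (P = 2 + 4 = 6)
r = 88 (r = (1 + 7)*(6 + 5) = 8*11 = 88)
B(X) = √(7 - 3*X)
B(r)*16951 = √(7 - 3*88)*16951 = √(7 - 264)*16951 = √(-257)*16951 = (I*√257)*16951 = 16951*I*√257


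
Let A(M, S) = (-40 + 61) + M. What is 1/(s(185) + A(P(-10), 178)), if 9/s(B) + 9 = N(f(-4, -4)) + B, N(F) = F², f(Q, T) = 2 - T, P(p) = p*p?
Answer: 212/25661 ≈ 0.0082616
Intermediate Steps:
P(p) = p²
s(B) = 9/(27 + B) (s(B) = 9/(-9 + ((2 - 1*(-4))² + B)) = 9/(-9 + ((2 + 4)² + B)) = 9/(-9 + (6² + B)) = 9/(-9 + (36 + B)) = 9/(27 + B))
A(M, S) = 21 + M
1/(s(185) + A(P(-10), 178)) = 1/(9/(27 + 185) + (21 + (-10)²)) = 1/(9/212 + (21 + 100)) = 1/(9*(1/212) + 121) = 1/(9/212 + 121) = 1/(25661/212) = 212/25661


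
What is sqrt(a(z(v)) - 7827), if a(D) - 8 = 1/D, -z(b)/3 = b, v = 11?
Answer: 2*I*sqrt(2128731)/33 ≈ 88.425*I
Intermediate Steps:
z(b) = -3*b
a(D) = 8 + 1/D
sqrt(a(z(v)) - 7827) = sqrt((8 + 1/(-3*11)) - 7827) = sqrt((8 + 1/(-33)) - 7827) = sqrt((8 - 1/33) - 7827) = sqrt(263/33 - 7827) = sqrt(-258028/33) = 2*I*sqrt(2128731)/33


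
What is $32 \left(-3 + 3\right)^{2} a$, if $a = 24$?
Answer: $0$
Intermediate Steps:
$32 \left(-3 + 3\right)^{2} a = 32 \left(-3 + 3\right)^{2} \cdot 24 = 32 \cdot 0^{2} \cdot 24 = 32 \cdot 0 \cdot 24 = 0 \cdot 24 = 0$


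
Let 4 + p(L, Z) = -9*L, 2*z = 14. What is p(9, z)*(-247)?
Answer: 20995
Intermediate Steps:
z = 7 (z = (1/2)*14 = 7)
p(L, Z) = -4 - 9*L
p(9, z)*(-247) = (-4 - 9*9)*(-247) = (-4 - 81)*(-247) = -85*(-247) = 20995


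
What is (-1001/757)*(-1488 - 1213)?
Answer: 2703701/757 ≈ 3571.6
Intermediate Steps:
(-1001/757)*(-1488 - 1213) = -1001*1/757*(-2701) = -1001/757*(-2701) = 2703701/757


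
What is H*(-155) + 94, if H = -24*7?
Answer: 26134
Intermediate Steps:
H = -168
H*(-155) + 94 = -168*(-155) + 94 = 26040 + 94 = 26134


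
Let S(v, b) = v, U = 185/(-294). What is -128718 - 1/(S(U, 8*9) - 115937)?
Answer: -4387438369740/34085663 ≈ -1.2872e+5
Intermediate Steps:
U = -185/294 (U = 185*(-1/294) = -185/294 ≈ -0.62925)
-128718 - 1/(S(U, 8*9) - 115937) = -128718 - 1/(-185/294 - 115937) = -128718 - 1/(-34085663/294) = -128718 - 1*(-294/34085663) = -128718 + 294/34085663 = -4387438369740/34085663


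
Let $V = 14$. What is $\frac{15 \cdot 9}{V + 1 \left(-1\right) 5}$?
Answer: $15$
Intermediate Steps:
$\frac{15 \cdot 9}{V + 1 \left(-1\right) 5} = \frac{15 \cdot 9}{14 + 1 \left(-1\right) 5} = \frac{135}{14 - 5} = \frac{135}{9} = 135 \cdot \frac{1}{9} = 15$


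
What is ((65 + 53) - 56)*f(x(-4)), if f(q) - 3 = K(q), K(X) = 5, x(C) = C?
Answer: 496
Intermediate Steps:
f(q) = 8 (f(q) = 3 + 5 = 8)
((65 + 53) - 56)*f(x(-4)) = ((65 + 53) - 56)*8 = (118 - 56)*8 = 62*8 = 496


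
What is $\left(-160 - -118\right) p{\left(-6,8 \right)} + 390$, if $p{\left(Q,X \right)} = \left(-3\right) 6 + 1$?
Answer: $1104$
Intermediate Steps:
$p{\left(Q,X \right)} = -17$ ($p{\left(Q,X \right)} = -18 + 1 = -17$)
$\left(-160 - -118\right) p{\left(-6,8 \right)} + 390 = \left(-160 - -118\right) \left(-17\right) + 390 = \left(-160 + 118\right) \left(-17\right) + 390 = \left(-42\right) \left(-17\right) + 390 = 714 + 390 = 1104$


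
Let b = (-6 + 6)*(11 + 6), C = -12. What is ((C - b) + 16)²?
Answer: 16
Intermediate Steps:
b = 0 (b = 0*17 = 0)
((C - b) + 16)² = ((-12 - 1*0) + 16)² = ((-12 + 0) + 16)² = (-12 + 16)² = 4² = 16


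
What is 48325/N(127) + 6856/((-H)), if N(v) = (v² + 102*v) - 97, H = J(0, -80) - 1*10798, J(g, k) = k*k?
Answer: 68543561/21246738 ≈ 3.2261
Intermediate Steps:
J(g, k) = k²
H = -4398 (H = (-80)² - 1*10798 = 6400 - 10798 = -4398)
N(v) = -97 + v² + 102*v
48325/N(127) + 6856/((-H)) = 48325/(-97 + 127² + 102*127) + 6856/((-1*(-4398))) = 48325/(-97 + 16129 + 12954) + 6856/4398 = 48325/28986 + 6856*(1/4398) = 48325*(1/28986) + 3428/2199 = 48325/28986 + 3428/2199 = 68543561/21246738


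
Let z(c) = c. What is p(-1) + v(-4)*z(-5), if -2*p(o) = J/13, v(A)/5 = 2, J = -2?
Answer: -649/13 ≈ -49.923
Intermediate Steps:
v(A) = 10 (v(A) = 5*2 = 10)
p(o) = 1/13 (p(o) = -(-1)/13 = -1/2*(-2/13) = 1/13)
p(-1) + v(-4)*z(-5) = 1/13 + 10*(-5) = 1/13 - 50 = -649/13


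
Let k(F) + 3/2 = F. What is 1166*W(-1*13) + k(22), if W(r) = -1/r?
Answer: 2865/26 ≈ 110.19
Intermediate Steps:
k(F) = -3/2 + F
1166*W(-1*13) + k(22) = 1166*(-1/((-1*13))) + (-3/2 + 22) = 1166*(-1/(-13)) + 41/2 = 1166*(-1*(-1/13)) + 41/2 = 1166*(1/13) + 41/2 = 1166/13 + 41/2 = 2865/26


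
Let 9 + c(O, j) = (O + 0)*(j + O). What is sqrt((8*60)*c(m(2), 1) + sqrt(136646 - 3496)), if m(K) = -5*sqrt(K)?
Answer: sqrt(19680 - 2400*sqrt(2) + 5*sqrt(5326)) ≈ 129.04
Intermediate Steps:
c(O, j) = -9 + O*(O + j) (c(O, j) = -9 + (O + 0)*(j + O) = -9 + O*(O + j))
sqrt((8*60)*c(m(2), 1) + sqrt(136646 - 3496)) = sqrt((8*60)*(-9 + (-5*sqrt(2))**2 - 5*sqrt(2)*1) + sqrt(136646 - 3496)) = sqrt(480*(-9 + 50 - 5*sqrt(2)) + sqrt(133150)) = sqrt(480*(41 - 5*sqrt(2)) + 5*sqrt(5326)) = sqrt((19680 - 2400*sqrt(2)) + 5*sqrt(5326)) = sqrt(19680 - 2400*sqrt(2) + 5*sqrt(5326))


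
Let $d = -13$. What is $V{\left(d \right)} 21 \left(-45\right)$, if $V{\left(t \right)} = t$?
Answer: $12285$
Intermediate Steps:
$V{\left(d \right)} 21 \left(-45\right) = \left(-13\right) 21 \left(-45\right) = \left(-273\right) \left(-45\right) = 12285$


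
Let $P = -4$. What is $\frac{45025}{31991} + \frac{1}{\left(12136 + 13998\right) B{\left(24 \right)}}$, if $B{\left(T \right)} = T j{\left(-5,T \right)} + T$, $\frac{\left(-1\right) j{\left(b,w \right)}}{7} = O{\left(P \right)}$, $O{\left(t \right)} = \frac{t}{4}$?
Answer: $\frac{225923235191}{160522136448} \approx 1.4074$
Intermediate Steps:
$O{\left(t \right)} = \frac{t}{4}$ ($O{\left(t \right)} = t \frac{1}{4} = \frac{t}{4}$)
$j{\left(b,w \right)} = 7$ ($j{\left(b,w \right)} = - 7 \cdot \frac{1}{4} \left(-4\right) = \left(-7\right) \left(-1\right) = 7$)
$B{\left(T \right)} = 8 T$ ($B{\left(T \right)} = T 7 + T = 7 T + T = 8 T$)
$\frac{45025}{31991} + \frac{1}{\left(12136 + 13998\right) B{\left(24 \right)}} = \frac{45025}{31991} + \frac{1}{\left(12136 + 13998\right) 8 \cdot 24} = 45025 \cdot \frac{1}{31991} + \frac{1}{26134 \cdot 192} = \frac{45025}{31991} + \frac{1}{26134} \cdot \frac{1}{192} = \frac{45025}{31991} + \frac{1}{5017728} = \frac{225923235191}{160522136448}$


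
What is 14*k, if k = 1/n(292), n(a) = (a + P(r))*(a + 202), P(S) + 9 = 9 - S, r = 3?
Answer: 7/71383 ≈ 9.8063e-5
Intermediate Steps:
P(S) = -S (P(S) = -9 + (9 - S) = -S)
n(a) = (-3 + a)*(202 + a) (n(a) = (a - 1*3)*(a + 202) = (a - 3)*(202 + a) = (-3 + a)*(202 + a))
k = 1/142766 (k = 1/(-606 + 292² + 199*292) = 1/(-606 + 85264 + 58108) = 1/142766 ≈ 7.0045e-6)
14*k = 14*(1/142766) = 7/71383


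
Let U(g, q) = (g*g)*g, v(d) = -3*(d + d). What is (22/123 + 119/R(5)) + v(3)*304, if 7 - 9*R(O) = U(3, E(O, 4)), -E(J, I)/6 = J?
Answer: -13592413/2460 ≈ -5525.4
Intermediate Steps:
E(J, I) = -6*J
v(d) = -6*d
U(g, q) = g³ (U(g, q) = g²*g = g³)
R(O) = -20/9 (R(O) = 7/9 - ⅑*3³ = 7/9 - ⅑*27 = 7/9 - 3 = -20/9)
(22/123 + 119/R(5)) + v(3)*304 = (22/123 + 119/(-20/9)) - 6*3*304 = (22*(1/123) + 119*(-9/20)) - 18*304 = (22/123 - 1071/20) - 5472 = -131293/2460 - 5472 = -13592413/2460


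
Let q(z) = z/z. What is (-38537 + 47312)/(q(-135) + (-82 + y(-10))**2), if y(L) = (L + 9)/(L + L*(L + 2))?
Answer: 42997500/32963981 ≈ 1.3044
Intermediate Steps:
y(L) = (9 + L)/(L + L*(2 + L))
q(z) = 1
(-38537 + 47312)/(q(-135) + (-82 + y(-10))**2) = (-38537 + 47312)/(1 + (-82 + (9 - 10)/((-10)*(3 - 10)))**2) = 8775/(1 + (-82 - 1/10*(-1)/(-7))**2) = 8775/(1 + (-82 - 1/10*(-1/7)*(-1))**2) = 8775/(1 + (-82 - 1/70)**2) = 8775/(1 + (-5741/70)**2) = 8775/(1 + 32959081/4900) = 8775/(32963981/4900) = 8775*(4900/32963981) = 42997500/32963981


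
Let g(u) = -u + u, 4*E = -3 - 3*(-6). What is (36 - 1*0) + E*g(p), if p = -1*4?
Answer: 36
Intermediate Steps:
E = 15/4 (E = (-3 - 3*(-6))/4 = (-3 + 18)/4 = (¼)*15 = 15/4 ≈ 3.7500)
p = -4
g(u) = 0
(36 - 1*0) + E*g(p) = (36 - 1*0) + (15/4)*0 = (36 + 0) + 0 = 36 + 0 = 36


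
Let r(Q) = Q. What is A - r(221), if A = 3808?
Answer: 3587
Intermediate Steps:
A - r(221) = 3808 - 1*221 = 3808 - 221 = 3587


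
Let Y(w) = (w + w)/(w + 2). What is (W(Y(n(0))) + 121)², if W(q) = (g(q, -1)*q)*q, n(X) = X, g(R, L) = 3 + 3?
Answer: 14641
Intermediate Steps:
g(R, L) = 6
Y(w) = 2*w/(2 + w) (Y(w) = (2*w)/(2 + w) = 2*w/(2 + w))
W(q) = 6*q² (W(q) = (6*q)*q = 6*q²)
(W(Y(n(0))) + 121)² = (6*(2*0/(2 + 0))² + 121)² = (6*(2*0/2)² + 121)² = (6*(2*0*(½))² + 121)² = (6*0² + 121)² = (6*0 + 121)² = (0 + 121)² = 121² = 14641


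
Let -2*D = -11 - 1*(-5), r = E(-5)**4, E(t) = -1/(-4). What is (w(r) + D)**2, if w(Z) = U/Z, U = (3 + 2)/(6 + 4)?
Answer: 17161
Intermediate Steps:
E(t) = 1/4 (E(t) = -1*(-1/4) = 1/4)
r = 1/256 (r = (1/4)**4 = 1/256 ≈ 0.0039063)
U = 1/2 (U = 5/10 = 5*(1/10) = 1/2 ≈ 0.50000)
D = 3 (D = -(-11 - 1*(-5))/2 = -(-11 + 5)/2 = -1/2*(-6) = 3)
w(Z) = 1/(2*Z)
(w(r) + D)**2 = (1/(2*(1/256)) + 3)**2 = ((1/2)*256 + 3)**2 = (128 + 3)**2 = 131**2 = 17161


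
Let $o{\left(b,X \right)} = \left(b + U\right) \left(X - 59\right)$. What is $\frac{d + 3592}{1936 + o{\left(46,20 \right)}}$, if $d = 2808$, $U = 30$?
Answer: $- \frac{1600}{257} \approx -6.2257$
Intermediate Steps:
$o{\left(b,X \right)} = \left(-59 + X\right) \left(30 + b\right)$ ($o{\left(b,X \right)} = \left(b + 30\right) \left(X - 59\right) = \left(30 + b\right) \left(-59 + X\right) = \left(-59 + X\right) \left(30 + b\right)$)
$\frac{d + 3592}{1936 + o{\left(46,20 \right)}} = \frac{2808 + 3592}{1936 + \left(-1770 - 2714 + 30 \cdot 20 + 20 \cdot 46\right)} = \frac{6400}{1936 + \left(-1770 - 2714 + 600 + 920\right)} = \frac{6400}{1936 - 2964} = \frac{6400}{-1028} = 6400 \left(- \frac{1}{1028}\right) = - \frac{1600}{257}$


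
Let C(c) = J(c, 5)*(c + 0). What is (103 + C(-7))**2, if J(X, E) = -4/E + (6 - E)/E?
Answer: 287296/25 ≈ 11492.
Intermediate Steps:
J(X, E) = -4/E + (6 - E)/E
C(c) = -3*c/5 (C(c) = ((2 - 1*5)/5)*(c + 0) = ((2 - 5)/5)*c = ((1/5)*(-3))*c = -3*c/5)
(103 + C(-7))**2 = (103 - 3/5*(-7))**2 = (103 + 21/5)**2 = (536/5)**2 = 287296/25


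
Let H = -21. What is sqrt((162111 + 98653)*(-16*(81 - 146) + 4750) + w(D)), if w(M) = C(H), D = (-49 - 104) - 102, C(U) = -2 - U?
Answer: sqrt(1509823579) ≈ 38856.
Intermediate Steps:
D = -255 (D = -153 - 102 = -255)
w(M) = 19 (w(M) = -2 - 1*(-21) = -2 + 21 = 19)
sqrt((162111 + 98653)*(-16*(81 - 146) + 4750) + w(D)) = sqrt((162111 + 98653)*(-16*(81 - 146) + 4750) + 19) = sqrt(260764*(-16*(-65) + 4750) + 19) = sqrt(260764*(1040 + 4750) + 19) = sqrt(260764*5790 + 19) = sqrt(1509823560 + 19) = sqrt(1509823579)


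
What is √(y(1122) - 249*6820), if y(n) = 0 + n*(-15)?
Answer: I*√1715010 ≈ 1309.6*I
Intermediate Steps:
y(n) = -15*n (y(n) = 0 - 15*n = -15*n)
√(y(1122) - 249*6820) = √(-15*1122 - 249*6820) = √(-16830 - 1698180) = √(-1715010) = I*√1715010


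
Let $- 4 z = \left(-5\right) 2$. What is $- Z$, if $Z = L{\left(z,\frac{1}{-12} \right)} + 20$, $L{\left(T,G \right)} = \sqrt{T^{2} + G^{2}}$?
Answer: $-20 - \frac{\sqrt{901}}{12} \approx -22.501$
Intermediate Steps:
$z = \frac{5}{2}$ ($z = - \frac{\left(-5\right) 2}{4} = \left(- \frac{1}{4}\right) \left(-10\right) = \frac{5}{2} \approx 2.5$)
$L{\left(T,G \right)} = \sqrt{G^{2} + T^{2}}$
$Z = 20 + \frac{\sqrt{901}}{12}$ ($Z = \sqrt{\left(\frac{1}{-12}\right)^{2} + \left(\frac{5}{2}\right)^{2}} + 20 = \sqrt{\left(- \frac{1}{12}\right)^{2} + \frac{25}{4}} + 20 = \sqrt{\frac{1}{144} + \frac{25}{4}} + 20 = \sqrt{\frac{901}{144}} + 20 = \frac{\sqrt{901}}{12} + 20 = 20 + \frac{\sqrt{901}}{12} \approx 22.501$)
$- Z = - (20 + \frac{\sqrt{901}}{12}) = -20 - \frac{\sqrt{901}}{12}$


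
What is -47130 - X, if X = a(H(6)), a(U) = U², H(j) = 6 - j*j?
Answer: -48030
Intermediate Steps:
H(j) = 6 - j²
X = 900 (X = (6 - 1*6²)² = (6 - 1*36)² = (6 - 36)² = (-30)² = 900)
-47130 - X = -47130 - 1*900 = -47130 - 900 = -48030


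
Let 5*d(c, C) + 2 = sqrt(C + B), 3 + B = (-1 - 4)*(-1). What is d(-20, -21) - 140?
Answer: -702/5 + I*sqrt(19)/5 ≈ -140.4 + 0.87178*I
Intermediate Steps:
B = 2 (B = -3 + (-1 - 4)*(-1) = -3 - 5*(-1) = -3 + 5 = 2)
d(c, C) = -2/5 + sqrt(2 + C)/5 (d(c, C) = -2/5 + sqrt(C + 2)/5 = -2/5 + sqrt(2 + C)/5)
d(-20, -21) - 140 = (-2/5 + sqrt(2 - 21)/5) - 140 = (-2/5 + sqrt(-19)/5) - 140 = (-2/5 + (I*sqrt(19))/5) - 140 = (-2/5 + I*sqrt(19)/5) - 140 = -702/5 + I*sqrt(19)/5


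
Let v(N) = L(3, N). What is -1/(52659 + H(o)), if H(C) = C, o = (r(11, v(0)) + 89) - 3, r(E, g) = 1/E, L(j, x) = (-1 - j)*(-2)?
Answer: -11/580196 ≈ -1.8959e-5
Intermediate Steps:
L(j, x) = 2 + 2*j
v(N) = 8 (v(N) = 2 + 2*3 = 2 + 6 = 8)
o = 947/11 (o = (1/11 + 89) - 3 = 980/11 - 3 = 947/11 ≈ 86.091)
-1/(52659 + H(o)) = -1/(52659 + 947/11) = -1/580196/11 = -1*11/580196 = -11/580196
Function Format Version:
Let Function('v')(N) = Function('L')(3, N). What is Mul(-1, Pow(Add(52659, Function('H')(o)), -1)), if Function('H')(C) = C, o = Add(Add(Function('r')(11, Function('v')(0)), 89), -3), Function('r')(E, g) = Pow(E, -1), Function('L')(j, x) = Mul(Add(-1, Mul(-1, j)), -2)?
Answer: Rational(-11, 580196) ≈ -1.8959e-5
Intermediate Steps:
Function('L')(j, x) = Add(2, Mul(2, j))
Function('v')(N) = 8 (Function('v')(N) = Add(2, Mul(2, 3)) = Add(2, 6) = 8)
o = Rational(947, 11) (o = Add(Add(Pow(11, -1), 89), -3) = Add(Add(Rational(1, 11), 89), -3) = Add(Rational(980, 11), -3) = Rational(947, 11) ≈ 86.091)
Mul(-1, Pow(Add(52659, Function('H')(o)), -1)) = Mul(-1, Pow(Add(52659, Rational(947, 11)), -1)) = Mul(-1, Pow(Rational(580196, 11), -1)) = Mul(-1, Rational(11, 580196)) = Rational(-11, 580196)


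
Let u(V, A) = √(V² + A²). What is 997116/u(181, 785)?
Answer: 498558*√648986/324493 ≈ 1237.7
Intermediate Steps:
u(V, A) = √(A² + V²)
997116/u(181, 785) = 997116/(√(785² + 181²)) = 997116/(√(616225 + 32761)) = 997116/(√648986) = 997116*(√648986/648986) = 498558*√648986/324493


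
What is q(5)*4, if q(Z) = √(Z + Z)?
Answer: 4*√10 ≈ 12.649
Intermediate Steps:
q(Z) = √2*√Z (q(Z) = √(2*Z) = √2*√Z)
q(5)*4 = (√2*√5)*4 = √10*4 = 4*√10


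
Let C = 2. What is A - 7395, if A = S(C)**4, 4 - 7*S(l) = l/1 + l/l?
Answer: -17755394/2401 ≈ -7395.0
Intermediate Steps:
S(l) = 3/7 - l/7 (S(l) = 4/7 - (l/1 + l/l)/7 = 4/7 - (l*1 + 1)/7 = 4/7 - (l + 1)/7 = 4/7 - (1 + l)/7 = 4/7 + (-1/7 - l/7) = 3/7 - l/7)
A = 1/2401 (A = (3/7 - 1/7*2)**4 = (3/7 - 2/7)**4 = (1/7)**4 = 1/2401 ≈ 0.00041649)
A - 7395 = 1/2401 - 7395 = -17755394/2401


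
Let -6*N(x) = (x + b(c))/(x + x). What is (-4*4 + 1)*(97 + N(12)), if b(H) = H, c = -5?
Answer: -69805/48 ≈ -1454.3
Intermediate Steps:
N(x) = -(-5 + x)/(12*x) (N(x) = -(x - 5)/(6*(x + x)) = -(-5 + x)/(6*(2*x)) = -(-5 + x)*1/(2*x)/6 = -(-5 + x)/(12*x))
(-4*4 + 1)*(97 + N(12)) = (-4*4 + 1)*(97 + (1/12)*(5 - 1*12)/12) = (-16 + 1)*(97 + (1/12)*(1/12)*(5 - 12)) = -15*(97 + (1/12)*(1/12)*(-7)) = -15*(97 - 7/144) = -15*13961/144 = -69805/48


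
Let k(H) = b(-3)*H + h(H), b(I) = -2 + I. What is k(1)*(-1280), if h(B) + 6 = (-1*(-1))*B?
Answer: 12800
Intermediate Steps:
h(B) = -6 + B (h(B) = -6 + (-1*(-1))*B = -6 + 1*B = -6 + B)
k(H) = -6 - 4*H (k(H) = (-2 - 3)*H + (-6 + H) = -5*H + (-6 + H) = -6 - 4*H)
k(1)*(-1280) = (-6 - 4*1)*(-1280) = (-6 - 4)*(-1280) = -10*(-1280) = 12800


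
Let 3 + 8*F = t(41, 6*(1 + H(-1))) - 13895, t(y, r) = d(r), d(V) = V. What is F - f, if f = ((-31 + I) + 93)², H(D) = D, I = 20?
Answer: -33845/4 ≈ -8461.3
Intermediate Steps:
t(y, r) = r
f = 6724 (f = ((-31 + 20) + 93)² = (-11 + 93)² = 82² = 6724)
F = -6949/4 (F = -3/8 + (6*(1 - 1) - 13895)/8 = -3/8 + (6*0 - 13895)/8 = -3/8 + (0 - 13895)/8 = -3/8 + (⅛)*(-13895) = -3/8 - 13895/8 = -6949/4 ≈ -1737.3)
F - f = -6949/4 - 1*6724 = -6949/4 - 6724 = -33845/4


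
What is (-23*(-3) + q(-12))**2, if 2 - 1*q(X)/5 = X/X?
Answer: 5476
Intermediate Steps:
q(X) = 5 (q(X) = 10 - 5*X/X = 10 - 5*1 = 10 - 5 = 5)
(-23*(-3) + q(-12))**2 = (-23*(-3) + 5)**2 = (69 + 5)**2 = 74**2 = 5476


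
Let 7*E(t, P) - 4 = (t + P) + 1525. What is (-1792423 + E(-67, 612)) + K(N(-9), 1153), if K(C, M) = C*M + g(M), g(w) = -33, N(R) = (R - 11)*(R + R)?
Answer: -9639558/7 ≈ -1.3771e+6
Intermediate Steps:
N(R) = 2*R*(-11 + R) (N(R) = (-11 + R)*(2*R) = 2*R*(-11 + R))
E(t, P) = 1529/7 + P/7 + t/7 (E(t, P) = 4/7 + ((t + P) + 1525)/7 = 4/7 + ((P + t) + 1525)/7 = 4/7 + (1525 + P + t)/7 = 4/7 + (1525/7 + P/7 + t/7) = 1529/7 + P/7 + t/7)
K(C, M) = -33 + C*M (K(C, M) = C*M - 33 = -33 + C*M)
(-1792423 + E(-67, 612)) + K(N(-9), 1153) = (-1792423 + (1529/7 + (⅐)*612 + (⅐)*(-67))) + (-33 + (2*(-9)*(-11 - 9))*1153) = (-1792423 + (1529/7 + 612/7 - 67/7)) + (-33 + (2*(-9)*(-20))*1153) = (-1792423 + 2074/7) + (-33 + 360*1153) = -12544887/7 + (-33 + 415080) = -12544887/7 + 415047 = -9639558/7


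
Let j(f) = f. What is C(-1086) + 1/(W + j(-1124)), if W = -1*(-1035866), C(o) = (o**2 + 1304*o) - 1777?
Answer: -246811835549/1034742 ≈ -2.3853e+5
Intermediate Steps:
C(o) = -1777 + o**2 + 1304*o
W = 1035866
C(-1086) + 1/(W + j(-1124)) = (-1777 + (-1086)**2 + 1304*(-1086)) + 1/(1035866 - 1124) = (-1777 + 1179396 - 1416144) + 1/1034742 = -238525 + 1/1034742 = -246811835549/1034742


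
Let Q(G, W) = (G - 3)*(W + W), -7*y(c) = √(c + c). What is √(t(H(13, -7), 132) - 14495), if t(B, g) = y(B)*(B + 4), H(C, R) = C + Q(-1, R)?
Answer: √(-710255 - 511*√138)/7 ≈ 120.9*I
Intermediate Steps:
y(c) = -√2*√c/7 (y(c) = -√(c + c)/7 = -√2*√c/7)
Q(G, W) = 2*W*(-3 + G) (Q(G, W) = (-3 + G)*(2*W) = 2*W*(-3 + G))
H(C, R) = C - 8*R (H(C, R) = C + 2*R*(-3 - 1) = C + 2*R*(-4) = C - 8*R)
t(B, g) = -√2*√B*(4 + B)/7 (t(B, g) = (-√2*√B/7)*(B + 4) = (-√2*√B/7)*(4 + B) = -√2*√B*(4 + B)/7)
√(t(H(13, -7), 132) - 14495) = √(√2*√(13 - 8*(-7))*(-4 - (13 - 8*(-7)))/7 - 14495) = √(√2*√(13 + 56)*(-4 - (13 + 56))/7 - 14495) = √(√2*√69*(-4 - 1*69)/7 - 14495) = √(√2*√69*(-4 - 69)/7 - 14495) = √((⅐)*√2*√69*(-73) - 14495) = √(-73*√138/7 - 14495) = √(-14495 - 73*√138/7)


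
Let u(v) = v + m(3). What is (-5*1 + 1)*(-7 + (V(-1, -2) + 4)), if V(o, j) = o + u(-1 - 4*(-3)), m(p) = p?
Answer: -40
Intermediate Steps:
u(v) = 3 + v (u(v) = v + 3 = 3 + v)
V(o, j) = 14 + o (V(o, j) = o + (3 + (-1 - 4*(-3))) = o + (3 + (-1 + 12)) = o + (3 + 11) = o + 14 = 14 + o)
(-5*1 + 1)*(-7 + (V(-1, -2) + 4)) = (-5*1 + 1)*(-7 + ((14 - 1) + 4)) = (-5 + 1)*(-7 + (13 + 4)) = -4*(-7 + 17) = -4*10 = -40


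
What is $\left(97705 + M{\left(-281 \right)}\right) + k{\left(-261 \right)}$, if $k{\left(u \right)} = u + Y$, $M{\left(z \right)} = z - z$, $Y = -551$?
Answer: $96893$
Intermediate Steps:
$M{\left(z \right)} = 0$
$k{\left(u \right)} = -551 + u$ ($k{\left(u \right)} = u - 551 = -551 + u$)
$\left(97705 + M{\left(-281 \right)}\right) + k{\left(-261 \right)} = \left(97705 + 0\right) - 812 = 97705 - 812 = 96893$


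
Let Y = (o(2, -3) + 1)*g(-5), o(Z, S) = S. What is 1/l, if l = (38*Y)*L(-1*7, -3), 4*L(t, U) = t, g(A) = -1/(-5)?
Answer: 5/133 ≈ 0.037594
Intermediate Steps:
g(A) = 1/5 (g(A) = -1*(-1/5) = 1/5)
L(t, U) = t/4
Y = -2/5 (Y = (-3 + 1)*(1/5) = -2*1/5 = -2/5 ≈ -0.40000)
l = 133/5 (l = (38*(-2/5))*((-1*7)/4) = -19*(-7)/5 = -76/5*(-7/4) = 133/5 ≈ 26.600)
1/l = 1/(133/5) = 5/133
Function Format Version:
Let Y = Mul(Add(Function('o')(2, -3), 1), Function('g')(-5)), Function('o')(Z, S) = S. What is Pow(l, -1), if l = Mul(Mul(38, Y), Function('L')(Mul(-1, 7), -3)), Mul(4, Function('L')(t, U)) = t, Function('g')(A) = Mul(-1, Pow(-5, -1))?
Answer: Rational(5, 133) ≈ 0.037594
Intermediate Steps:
Function('g')(A) = Rational(1, 5) (Function('g')(A) = Mul(-1, Rational(-1, 5)) = Rational(1, 5))
Function('L')(t, U) = Mul(Rational(1, 4), t)
Y = Rational(-2, 5) (Y = Mul(Add(-3, 1), Rational(1, 5)) = Mul(-2, Rational(1, 5)) = Rational(-2, 5) ≈ -0.40000)
l = Rational(133, 5) (l = Mul(Mul(38, Rational(-2, 5)), Mul(Rational(1, 4), Mul(-1, 7))) = Mul(Rational(-76, 5), Mul(Rational(1, 4), -7)) = Mul(Rational(-76, 5), Rational(-7, 4)) = Rational(133, 5) ≈ 26.600)
Pow(l, -1) = Pow(Rational(133, 5), -1) = Rational(5, 133)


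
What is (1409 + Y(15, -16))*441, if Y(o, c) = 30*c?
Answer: 409689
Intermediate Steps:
(1409 + Y(15, -16))*441 = (1409 + 30*(-16))*441 = (1409 - 480)*441 = 929*441 = 409689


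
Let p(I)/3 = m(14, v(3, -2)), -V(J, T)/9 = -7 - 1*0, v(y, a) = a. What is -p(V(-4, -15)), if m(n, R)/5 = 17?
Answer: -255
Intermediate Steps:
m(n, R) = 85 (m(n, R) = 5*17 = 85)
V(J, T) = 63 (V(J, T) = -9*(-7 - 1*0) = -9*(-7 + 0) = -9*(-7) = 63)
p(I) = 255 (p(I) = 3*85 = 255)
-p(V(-4, -15)) = -1*255 = -255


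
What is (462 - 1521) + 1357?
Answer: 298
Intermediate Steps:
(462 - 1521) + 1357 = -1059 + 1357 = 298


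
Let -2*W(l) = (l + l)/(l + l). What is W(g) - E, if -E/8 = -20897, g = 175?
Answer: -334353/2 ≈ -1.6718e+5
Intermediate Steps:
E = 167176 (E = -8*(-20897) = 167176)
W(l) = -½ (W(l) = -(l + l)/(2*(l + l)) = -2*l/(2*(2*l)) = -2*l*1/(2*l)/2 = -½*1 = -½)
W(g) - E = -½ - 1*167176 = -½ - 167176 = -334353/2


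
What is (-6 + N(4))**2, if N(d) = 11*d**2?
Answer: 28900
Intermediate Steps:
(-6 + N(4))**2 = (-6 + 11*4**2)**2 = (-6 + 11*16)**2 = (-6 + 176)**2 = 170**2 = 28900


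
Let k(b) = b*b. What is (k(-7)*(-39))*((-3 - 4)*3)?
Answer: 40131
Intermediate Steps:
k(b) = b²
(k(-7)*(-39))*((-3 - 4)*3) = ((-7)²*(-39))*((-3 - 4)*3) = (49*(-39))*(-7*3) = -1911*(-21) = 40131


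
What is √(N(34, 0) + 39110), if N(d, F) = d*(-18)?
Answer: √38498 ≈ 196.21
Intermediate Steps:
N(d, F) = -18*d
√(N(34, 0) + 39110) = √(-18*34 + 39110) = √(-612 + 39110) = √38498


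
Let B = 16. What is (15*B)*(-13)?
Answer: -3120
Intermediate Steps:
(15*B)*(-13) = (15*16)*(-13) = 240*(-13) = -3120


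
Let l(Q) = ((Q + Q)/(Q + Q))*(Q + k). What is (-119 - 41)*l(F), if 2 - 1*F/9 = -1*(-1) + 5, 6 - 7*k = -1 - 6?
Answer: 38240/7 ≈ 5462.9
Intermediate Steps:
k = 13/7 (k = 6/7 - (-1 - 6)/7 = 6/7 - ⅐*(-7) = 6/7 + 1 = 13/7 ≈ 1.8571)
F = -36 (F = 18 - 9*(-1*(-1) + 5) = 18 - 9*(1 + 5) = 18 - 9*6 = 18 - 54 = -36)
l(Q) = 13/7 + Q (l(Q) = ((Q + Q)/(Q + Q))*(Q + 13/7) = ((2*Q)/((2*Q)))*(13/7 + Q) = ((2*Q)*(1/(2*Q)))*(13/7 + Q) = 1*(13/7 + Q) = 13/7 + Q)
(-119 - 41)*l(F) = (-119 - 41)*(13/7 - 36) = -160*(-239/7) = 38240/7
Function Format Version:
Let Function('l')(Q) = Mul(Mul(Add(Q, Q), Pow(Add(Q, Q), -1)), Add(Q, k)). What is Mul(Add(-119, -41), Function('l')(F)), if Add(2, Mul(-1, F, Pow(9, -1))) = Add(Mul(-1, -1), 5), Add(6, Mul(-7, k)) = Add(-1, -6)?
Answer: Rational(38240, 7) ≈ 5462.9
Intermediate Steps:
k = Rational(13, 7) (k = Add(Rational(6, 7), Mul(Rational(-1, 7), Add(-1, -6))) = Add(Rational(6, 7), Mul(Rational(-1, 7), -7)) = Add(Rational(6, 7), 1) = Rational(13, 7) ≈ 1.8571)
F = -36 (F = Add(18, Mul(-9, Add(Mul(-1, -1), 5))) = Add(18, Mul(-9, Add(1, 5))) = Add(18, Mul(-9, 6)) = Add(18, -54) = -36)
Function('l')(Q) = Add(Rational(13, 7), Q) (Function('l')(Q) = Mul(Mul(Add(Q, Q), Pow(Add(Q, Q), -1)), Add(Q, Rational(13, 7))) = Mul(Mul(Mul(2, Q), Pow(Mul(2, Q), -1)), Add(Rational(13, 7), Q)) = Mul(Mul(Mul(2, Q), Mul(Rational(1, 2), Pow(Q, -1))), Add(Rational(13, 7), Q)) = Mul(1, Add(Rational(13, 7), Q)) = Add(Rational(13, 7), Q))
Mul(Add(-119, -41), Function('l')(F)) = Mul(Add(-119, -41), Add(Rational(13, 7), -36)) = Mul(-160, Rational(-239, 7)) = Rational(38240, 7)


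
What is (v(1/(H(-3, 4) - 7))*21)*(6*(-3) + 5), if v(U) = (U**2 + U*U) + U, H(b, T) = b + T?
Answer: 91/3 ≈ 30.333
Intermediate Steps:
H(b, T) = T + b
v(U) = U + 2*U**2 (v(U) = (U**2 + U**2) + U = 2*U**2 + U = U + 2*U**2)
(v(1/(H(-3, 4) - 7))*21)*(6*(-3) + 5) = (((1 + 2/((4 - 3) - 7))/((4 - 3) - 7))*21)*(6*(-3) + 5) = (((1 + 2/(1 - 7))/(1 - 7))*21)*(-18 + 5) = (((1 + 2/(-6))/(-6))*21)*(-13) = (-(1 + 2*(-1/6))/6*21)*(-13) = (-(1 - 1/3)/6*21)*(-13) = (-1/6*2/3*21)*(-13) = -1/9*21*(-13) = -7/3*(-13) = 91/3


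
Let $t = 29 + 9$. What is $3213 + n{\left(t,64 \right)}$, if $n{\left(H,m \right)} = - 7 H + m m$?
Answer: $7043$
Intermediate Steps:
$t = 38$
$n{\left(H,m \right)} = m^{2} - 7 H$ ($n{\left(H,m \right)} = - 7 H + m^{2} = m^{2} - 7 H$)
$3213 + n{\left(t,64 \right)} = 3213 + \left(64^{2} - 266\right) = 3213 + \left(4096 - 266\right) = 3213 + 3830 = 7043$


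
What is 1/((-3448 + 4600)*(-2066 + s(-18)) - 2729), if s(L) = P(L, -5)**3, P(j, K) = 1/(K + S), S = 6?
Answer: -1/2381609 ≈ -4.1988e-7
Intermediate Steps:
P(j, K) = 1/(6 + K) (P(j, K) = 1/(K + 6) = 1/(6 + K))
s(L) = 1 (s(L) = (1/(6 - 5))**3 = (1/1)**3 = 1**3 = 1)
1/((-3448 + 4600)*(-2066 + s(-18)) - 2729) = 1/((-3448 + 4600)*(-2066 + 1) - 2729) = 1/(1152*(-2065) - 2729) = 1/(-2378880 - 2729) = 1/(-2381609) = -1/2381609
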